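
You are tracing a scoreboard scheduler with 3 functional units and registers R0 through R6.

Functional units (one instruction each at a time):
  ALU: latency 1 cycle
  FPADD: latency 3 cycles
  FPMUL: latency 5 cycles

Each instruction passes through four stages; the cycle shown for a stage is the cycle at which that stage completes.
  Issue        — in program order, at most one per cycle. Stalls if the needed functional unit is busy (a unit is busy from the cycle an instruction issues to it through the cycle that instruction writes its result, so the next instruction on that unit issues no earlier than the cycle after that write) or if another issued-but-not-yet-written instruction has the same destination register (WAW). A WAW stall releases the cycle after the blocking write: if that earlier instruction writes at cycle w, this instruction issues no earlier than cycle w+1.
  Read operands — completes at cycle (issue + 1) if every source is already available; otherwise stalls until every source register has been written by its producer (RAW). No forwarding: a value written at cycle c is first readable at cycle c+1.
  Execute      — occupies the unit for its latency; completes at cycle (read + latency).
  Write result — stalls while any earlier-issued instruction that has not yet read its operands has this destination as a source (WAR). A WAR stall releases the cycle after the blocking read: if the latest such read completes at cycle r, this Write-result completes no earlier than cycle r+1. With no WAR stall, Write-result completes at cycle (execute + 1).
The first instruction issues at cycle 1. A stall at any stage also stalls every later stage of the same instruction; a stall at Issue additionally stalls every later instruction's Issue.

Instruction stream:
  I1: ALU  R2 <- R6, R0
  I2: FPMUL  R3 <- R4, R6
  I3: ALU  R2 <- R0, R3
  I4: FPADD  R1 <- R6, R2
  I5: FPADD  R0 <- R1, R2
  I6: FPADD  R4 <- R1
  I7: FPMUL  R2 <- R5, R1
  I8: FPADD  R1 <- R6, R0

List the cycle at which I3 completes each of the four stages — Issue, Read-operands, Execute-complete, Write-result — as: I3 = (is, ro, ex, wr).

I3 = (5, 10, 11, 12)

t=1  I1 dispatched to ALU
t=2  I1 operands ready · I2 dispatched to FPMUL
t=3  I1 complete · I2 operands ready
t=4  R2←I1
t=5  I3 dispatched to ALU
t=6  I4 dispatched to FPADD
t=8  I2 complete
t=9  R3←I2
t=10  I3 operands ready
t=11  I3 complete
t=12  R2←I3
t=13  I4 operands ready
t=16  I4 complete
t=17  R1←I4
t=18  I5 dispatched to FPADD
t=19  I5 operands ready
t=22  I5 complete
t=23  R0←I5
t=24  I6 dispatched to FPADD
t=25  I6 operands ready · I7 dispatched to FPMUL
t=26  I7 operands ready
t=28  I6 complete
t=29  R4←I6
t=30  I8 dispatched to FPADD
t=31  I7 complete · I8 operands ready
t=32  R2←I7
t=34  I8 complete
t=35  R1←I8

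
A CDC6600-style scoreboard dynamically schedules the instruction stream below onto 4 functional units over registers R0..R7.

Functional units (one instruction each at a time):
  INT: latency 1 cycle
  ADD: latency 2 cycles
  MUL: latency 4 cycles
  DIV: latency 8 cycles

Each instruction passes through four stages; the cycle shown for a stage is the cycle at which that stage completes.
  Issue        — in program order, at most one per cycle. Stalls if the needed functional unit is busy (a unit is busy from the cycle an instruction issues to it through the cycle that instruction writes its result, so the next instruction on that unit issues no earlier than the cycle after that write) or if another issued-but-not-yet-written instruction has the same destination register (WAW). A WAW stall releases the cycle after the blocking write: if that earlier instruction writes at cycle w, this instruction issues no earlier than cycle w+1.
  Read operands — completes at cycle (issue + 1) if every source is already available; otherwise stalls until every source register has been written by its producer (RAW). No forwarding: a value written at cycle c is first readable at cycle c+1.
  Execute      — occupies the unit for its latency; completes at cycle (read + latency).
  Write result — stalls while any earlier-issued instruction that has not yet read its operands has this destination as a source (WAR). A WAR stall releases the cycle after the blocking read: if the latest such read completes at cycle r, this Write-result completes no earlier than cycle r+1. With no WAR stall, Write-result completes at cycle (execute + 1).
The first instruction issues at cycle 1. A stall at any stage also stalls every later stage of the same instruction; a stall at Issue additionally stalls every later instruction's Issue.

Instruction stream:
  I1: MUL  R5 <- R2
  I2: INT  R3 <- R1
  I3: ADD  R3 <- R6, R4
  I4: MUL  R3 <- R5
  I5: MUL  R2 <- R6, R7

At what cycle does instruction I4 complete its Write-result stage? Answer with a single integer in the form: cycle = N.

cycle = 17

[I1] 1/2/6/7
[I2] 2/3/4/5
[I3] 6/7/9/10  (WAW R3: wait I2 write@5)
[I4] 11/12/16/17  (WAW R3: wait I3 write@10)
[I5] 18/19/23/24  (struct: MUL busy until I4 writes@17)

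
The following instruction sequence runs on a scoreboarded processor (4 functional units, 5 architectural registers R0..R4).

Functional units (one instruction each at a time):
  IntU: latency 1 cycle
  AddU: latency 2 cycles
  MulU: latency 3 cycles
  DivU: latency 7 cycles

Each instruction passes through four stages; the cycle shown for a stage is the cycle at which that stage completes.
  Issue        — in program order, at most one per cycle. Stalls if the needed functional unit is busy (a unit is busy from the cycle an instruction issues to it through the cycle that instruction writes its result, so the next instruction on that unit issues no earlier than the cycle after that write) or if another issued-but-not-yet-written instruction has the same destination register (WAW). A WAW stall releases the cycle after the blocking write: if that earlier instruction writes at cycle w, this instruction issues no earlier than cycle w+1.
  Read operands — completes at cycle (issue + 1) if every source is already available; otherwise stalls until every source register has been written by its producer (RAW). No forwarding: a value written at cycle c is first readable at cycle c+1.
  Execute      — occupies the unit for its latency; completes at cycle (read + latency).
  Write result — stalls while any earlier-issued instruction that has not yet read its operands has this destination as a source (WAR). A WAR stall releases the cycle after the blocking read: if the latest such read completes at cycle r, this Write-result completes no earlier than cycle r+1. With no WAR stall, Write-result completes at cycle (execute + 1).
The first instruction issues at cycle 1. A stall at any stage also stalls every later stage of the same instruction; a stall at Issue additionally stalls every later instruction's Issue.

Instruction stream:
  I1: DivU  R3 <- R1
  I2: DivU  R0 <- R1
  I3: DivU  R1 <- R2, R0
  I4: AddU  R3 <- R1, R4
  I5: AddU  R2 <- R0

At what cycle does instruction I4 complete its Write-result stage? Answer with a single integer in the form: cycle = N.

cycle = 34

[1] I1 dispatched to DivU
[2] I1 operands ready
[9] I1 complete
[10] R3←I1
[11] I2 dispatched to DivU
[12] I2 operands ready
[19] I2 complete
[20] R0←I2
[21] I3 dispatched to DivU
[22] I3 operands ready · I4 dispatched to AddU
[29] I3 complete
[30] R1←I3
[31] I4 operands ready
[33] I4 complete
[34] R3←I4
[35] I5 dispatched to AddU
[36] I5 operands ready
[38] I5 complete
[39] R2←I5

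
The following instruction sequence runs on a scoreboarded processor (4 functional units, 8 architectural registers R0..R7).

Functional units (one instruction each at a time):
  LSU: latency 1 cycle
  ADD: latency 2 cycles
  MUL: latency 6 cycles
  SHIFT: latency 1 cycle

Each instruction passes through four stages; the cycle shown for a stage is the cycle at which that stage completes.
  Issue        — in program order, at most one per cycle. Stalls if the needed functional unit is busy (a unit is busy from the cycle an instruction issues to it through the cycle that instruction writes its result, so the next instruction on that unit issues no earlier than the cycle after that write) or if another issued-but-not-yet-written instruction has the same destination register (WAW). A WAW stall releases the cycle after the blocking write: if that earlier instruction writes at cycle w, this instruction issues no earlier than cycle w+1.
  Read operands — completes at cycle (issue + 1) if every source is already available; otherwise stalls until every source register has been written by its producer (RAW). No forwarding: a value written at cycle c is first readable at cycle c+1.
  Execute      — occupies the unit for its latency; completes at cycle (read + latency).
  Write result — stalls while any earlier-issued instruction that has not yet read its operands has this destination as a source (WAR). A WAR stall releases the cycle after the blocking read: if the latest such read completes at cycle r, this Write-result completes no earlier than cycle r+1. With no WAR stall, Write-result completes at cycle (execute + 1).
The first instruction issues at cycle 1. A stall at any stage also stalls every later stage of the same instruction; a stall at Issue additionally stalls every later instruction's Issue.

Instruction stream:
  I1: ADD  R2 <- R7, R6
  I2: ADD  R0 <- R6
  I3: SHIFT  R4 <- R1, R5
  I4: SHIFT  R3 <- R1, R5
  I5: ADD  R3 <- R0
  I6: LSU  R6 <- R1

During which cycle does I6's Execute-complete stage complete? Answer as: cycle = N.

[I1] 1/2/4/5
[I2] 6/7/9/10  (struct: ADD busy until I1 writes@5)
[I3] 7/8/9/10
[I4] 11/12/13/14  (struct: SHIFT busy until I3 writes@10)
[I5] 15/16/18/19  (WAW R3: wait I4 write@14)
[I6] 16/17/18/19

cycle = 18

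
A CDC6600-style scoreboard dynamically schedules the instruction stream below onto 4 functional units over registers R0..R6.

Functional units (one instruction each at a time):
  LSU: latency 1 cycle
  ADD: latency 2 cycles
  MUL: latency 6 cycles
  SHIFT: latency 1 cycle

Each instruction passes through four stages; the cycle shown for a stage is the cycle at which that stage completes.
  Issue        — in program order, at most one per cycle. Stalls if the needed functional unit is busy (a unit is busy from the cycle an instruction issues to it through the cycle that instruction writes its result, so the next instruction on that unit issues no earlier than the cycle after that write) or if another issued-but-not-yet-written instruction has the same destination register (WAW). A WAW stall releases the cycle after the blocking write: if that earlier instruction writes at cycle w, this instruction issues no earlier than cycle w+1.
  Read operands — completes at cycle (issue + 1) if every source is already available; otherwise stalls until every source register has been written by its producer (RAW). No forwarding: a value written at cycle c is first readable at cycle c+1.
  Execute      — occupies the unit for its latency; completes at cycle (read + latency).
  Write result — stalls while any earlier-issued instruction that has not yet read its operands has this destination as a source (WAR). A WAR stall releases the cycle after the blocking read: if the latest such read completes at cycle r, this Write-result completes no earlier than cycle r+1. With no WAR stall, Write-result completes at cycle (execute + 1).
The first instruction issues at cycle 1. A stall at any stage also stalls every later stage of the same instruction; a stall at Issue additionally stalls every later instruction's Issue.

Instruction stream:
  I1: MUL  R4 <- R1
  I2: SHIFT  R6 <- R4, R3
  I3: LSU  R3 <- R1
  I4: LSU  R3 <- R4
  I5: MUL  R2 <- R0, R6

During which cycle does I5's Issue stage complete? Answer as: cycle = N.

cycle 1: issue I1 (MUL)
cycle 2: I1 read-ops, issue I2 (SHIFT)
cycle 3: issue I3 (LSU)
cycle 4: I3 read-ops
cycle 5: I3 finished on LSU
cycle 8: I1 finished on MUL
cycle 9: I1→R4
cycle 10: I2 read-ops
cycle 11: I2 finished on SHIFT, I3→R3
cycle 12: I2→R6, issue I4 (LSU)
cycle 13: I4 read-ops, issue I5 (MUL)
cycle 14: I4 finished on LSU, I5 read-ops
cycle 15: I4→R3
cycle 20: I5 finished on MUL
cycle 21: I5→R2

cycle = 13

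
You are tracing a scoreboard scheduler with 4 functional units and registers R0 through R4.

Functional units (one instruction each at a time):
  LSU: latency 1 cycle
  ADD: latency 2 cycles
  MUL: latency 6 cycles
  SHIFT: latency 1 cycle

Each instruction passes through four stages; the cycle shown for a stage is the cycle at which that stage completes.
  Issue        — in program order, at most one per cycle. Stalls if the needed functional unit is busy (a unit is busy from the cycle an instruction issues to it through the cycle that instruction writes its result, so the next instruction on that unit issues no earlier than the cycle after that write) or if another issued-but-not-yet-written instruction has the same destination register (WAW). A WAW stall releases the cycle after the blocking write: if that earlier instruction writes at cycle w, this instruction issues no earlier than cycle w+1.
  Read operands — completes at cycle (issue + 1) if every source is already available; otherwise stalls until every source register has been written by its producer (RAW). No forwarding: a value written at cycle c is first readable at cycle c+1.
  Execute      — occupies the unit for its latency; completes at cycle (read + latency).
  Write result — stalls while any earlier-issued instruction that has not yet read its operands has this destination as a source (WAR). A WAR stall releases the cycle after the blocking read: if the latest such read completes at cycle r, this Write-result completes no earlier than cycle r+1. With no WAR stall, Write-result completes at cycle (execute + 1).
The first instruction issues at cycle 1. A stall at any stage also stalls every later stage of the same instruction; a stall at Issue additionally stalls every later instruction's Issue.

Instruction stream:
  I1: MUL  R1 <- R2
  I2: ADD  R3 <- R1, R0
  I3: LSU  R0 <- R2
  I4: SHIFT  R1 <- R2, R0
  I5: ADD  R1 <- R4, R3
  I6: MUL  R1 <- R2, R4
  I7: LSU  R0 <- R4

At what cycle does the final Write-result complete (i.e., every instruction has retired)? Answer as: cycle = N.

cycle = 28

  I1 | 1 | 2 | 8 | 9
  I2 | 2 | 10 | 12 | 13   RAW R1: wait I1 write@9
  I3 | 3 | 4 | 5 | 11   WAR R0: wait I2 read@10
  I4 | 10 | 12 | 13 | 14   WAW R1: wait I1 write@9 · RAW R0: wait I3 write@11
  I5 | 15 | 16 | 18 | 19   WAW R1: wait I4 write@14
  I6 | 20 | 21 | 27 | 28   WAW R1: wait I5 write@19
  I7 | 21 | 22 | 23 | 24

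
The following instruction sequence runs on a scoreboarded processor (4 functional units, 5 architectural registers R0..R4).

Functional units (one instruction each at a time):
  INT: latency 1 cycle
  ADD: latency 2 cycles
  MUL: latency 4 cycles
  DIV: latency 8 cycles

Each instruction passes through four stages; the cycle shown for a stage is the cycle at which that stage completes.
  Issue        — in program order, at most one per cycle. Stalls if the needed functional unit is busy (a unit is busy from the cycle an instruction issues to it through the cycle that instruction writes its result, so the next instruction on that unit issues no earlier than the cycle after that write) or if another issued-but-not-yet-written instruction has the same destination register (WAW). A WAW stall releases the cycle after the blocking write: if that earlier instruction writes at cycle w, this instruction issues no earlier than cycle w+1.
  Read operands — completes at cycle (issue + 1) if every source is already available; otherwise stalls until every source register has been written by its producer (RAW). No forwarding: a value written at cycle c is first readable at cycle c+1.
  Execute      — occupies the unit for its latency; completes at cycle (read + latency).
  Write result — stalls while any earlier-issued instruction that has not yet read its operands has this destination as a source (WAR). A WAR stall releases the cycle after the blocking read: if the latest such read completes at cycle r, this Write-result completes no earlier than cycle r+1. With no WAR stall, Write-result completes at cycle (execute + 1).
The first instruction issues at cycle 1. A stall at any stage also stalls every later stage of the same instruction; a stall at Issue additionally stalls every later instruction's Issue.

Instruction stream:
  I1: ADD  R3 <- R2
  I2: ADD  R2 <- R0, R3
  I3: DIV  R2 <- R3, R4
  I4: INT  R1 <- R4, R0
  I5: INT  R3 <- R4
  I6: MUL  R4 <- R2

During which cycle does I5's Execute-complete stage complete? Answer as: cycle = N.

cycle = 18

t=1  I1 issues→ADD
t=2  I1 reads
t=4  I1 exec-done
t=5  I1 writes R3
t=6  I2 issues→ADD
t=7  I2 reads
t=9  I2 exec-done
t=10  I2 writes R2
t=11  I3 issues→DIV
t=12  I3 reads; I4 issues→INT
t=13  I4 reads
t=14  I4 exec-done
t=15  I4 writes R1
t=16  I5 issues→INT
t=17  I5 reads; I6 issues→MUL
t=18  I5 exec-done
t=19  I5 writes R3
t=20  I3 exec-done
t=21  I3 writes R2
t=22  I6 reads
t=26  I6 exec-done
t=27  I6 writes R4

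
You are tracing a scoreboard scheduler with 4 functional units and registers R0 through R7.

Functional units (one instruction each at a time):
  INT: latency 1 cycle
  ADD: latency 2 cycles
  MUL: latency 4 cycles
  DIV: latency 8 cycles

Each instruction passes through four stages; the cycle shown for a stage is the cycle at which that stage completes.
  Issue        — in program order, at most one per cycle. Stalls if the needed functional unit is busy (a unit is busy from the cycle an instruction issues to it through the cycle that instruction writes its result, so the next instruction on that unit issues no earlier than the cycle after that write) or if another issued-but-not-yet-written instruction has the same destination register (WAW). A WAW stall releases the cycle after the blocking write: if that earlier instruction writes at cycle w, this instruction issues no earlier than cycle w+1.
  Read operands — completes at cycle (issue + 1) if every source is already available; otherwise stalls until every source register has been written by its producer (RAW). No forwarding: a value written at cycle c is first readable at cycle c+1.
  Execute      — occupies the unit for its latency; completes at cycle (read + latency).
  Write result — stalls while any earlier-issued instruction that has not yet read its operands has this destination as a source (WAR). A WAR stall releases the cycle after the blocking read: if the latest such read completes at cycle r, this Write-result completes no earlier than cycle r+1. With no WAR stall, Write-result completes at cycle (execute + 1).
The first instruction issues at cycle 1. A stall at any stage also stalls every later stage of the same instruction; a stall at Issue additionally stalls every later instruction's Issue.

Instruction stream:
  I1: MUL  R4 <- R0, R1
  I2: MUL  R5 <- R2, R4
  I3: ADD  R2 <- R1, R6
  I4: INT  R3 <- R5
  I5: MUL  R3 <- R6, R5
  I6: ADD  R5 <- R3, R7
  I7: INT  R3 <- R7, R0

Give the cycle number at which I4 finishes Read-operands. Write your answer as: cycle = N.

cycle = 15

I1 -> (1, 2, 6, 7)
I2 -> (8, 9, 13, 14)  // struct: MUL busy until I1 writes@7
I3 -> (9, 10, 12, 13)
I4 -> (10, 15, 16, 17)  // RAW R5: wait I2 write@14
I5 -> (18, 19, 23, 24)  // WAW R3: wait I4 write@17
I6 -> (19, 25, 27, 28)  // RAW R3: wait I5 write@24
I7 -> (25, 26, 27, 28)  // WAW R3: wait I5 write@24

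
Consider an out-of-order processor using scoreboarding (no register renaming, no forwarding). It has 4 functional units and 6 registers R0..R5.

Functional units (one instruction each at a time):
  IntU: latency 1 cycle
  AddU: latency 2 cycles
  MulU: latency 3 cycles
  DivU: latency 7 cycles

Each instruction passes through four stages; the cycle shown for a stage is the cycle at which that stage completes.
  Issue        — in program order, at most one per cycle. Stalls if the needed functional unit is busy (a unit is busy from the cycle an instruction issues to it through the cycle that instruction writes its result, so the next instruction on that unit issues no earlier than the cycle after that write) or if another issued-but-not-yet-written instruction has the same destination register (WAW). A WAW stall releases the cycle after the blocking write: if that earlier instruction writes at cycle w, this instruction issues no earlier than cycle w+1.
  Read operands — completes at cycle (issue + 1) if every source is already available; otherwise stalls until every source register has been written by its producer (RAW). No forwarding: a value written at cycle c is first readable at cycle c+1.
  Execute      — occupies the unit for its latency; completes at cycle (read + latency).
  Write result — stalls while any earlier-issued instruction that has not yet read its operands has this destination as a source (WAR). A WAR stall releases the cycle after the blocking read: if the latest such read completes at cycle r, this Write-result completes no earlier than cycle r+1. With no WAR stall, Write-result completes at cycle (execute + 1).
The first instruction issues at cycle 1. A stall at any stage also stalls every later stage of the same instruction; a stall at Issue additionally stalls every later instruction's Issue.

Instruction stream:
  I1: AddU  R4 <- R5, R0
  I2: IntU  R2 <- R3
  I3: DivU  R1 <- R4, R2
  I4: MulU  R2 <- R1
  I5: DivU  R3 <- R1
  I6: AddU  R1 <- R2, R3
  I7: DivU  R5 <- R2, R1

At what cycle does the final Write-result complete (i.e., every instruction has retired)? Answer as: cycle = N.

cycle = 37

c1: I1→AddU
c2: I1 RO, I2→IntU
c3: I2 RO, I3→DivU
c4: I1 EX, I2 EX
c5: I1 WR R4, I2 WR R2
c6: I3 RO, I4→MulU
c13: I3 EX
c14: I3 WR R1
c15: I4 RO, I5→DivU
c16: I5 RO, I6→AddU
c18: I4 EX
c19: I4 WR R2
c23: I5 EX
c24: I5 WR R3
c25: I6 RO, I7→DivU
c27: I6 EX
c28: I6 WR R1
c29: I7 RO
c36: I7 EX
c37: I7 WR R5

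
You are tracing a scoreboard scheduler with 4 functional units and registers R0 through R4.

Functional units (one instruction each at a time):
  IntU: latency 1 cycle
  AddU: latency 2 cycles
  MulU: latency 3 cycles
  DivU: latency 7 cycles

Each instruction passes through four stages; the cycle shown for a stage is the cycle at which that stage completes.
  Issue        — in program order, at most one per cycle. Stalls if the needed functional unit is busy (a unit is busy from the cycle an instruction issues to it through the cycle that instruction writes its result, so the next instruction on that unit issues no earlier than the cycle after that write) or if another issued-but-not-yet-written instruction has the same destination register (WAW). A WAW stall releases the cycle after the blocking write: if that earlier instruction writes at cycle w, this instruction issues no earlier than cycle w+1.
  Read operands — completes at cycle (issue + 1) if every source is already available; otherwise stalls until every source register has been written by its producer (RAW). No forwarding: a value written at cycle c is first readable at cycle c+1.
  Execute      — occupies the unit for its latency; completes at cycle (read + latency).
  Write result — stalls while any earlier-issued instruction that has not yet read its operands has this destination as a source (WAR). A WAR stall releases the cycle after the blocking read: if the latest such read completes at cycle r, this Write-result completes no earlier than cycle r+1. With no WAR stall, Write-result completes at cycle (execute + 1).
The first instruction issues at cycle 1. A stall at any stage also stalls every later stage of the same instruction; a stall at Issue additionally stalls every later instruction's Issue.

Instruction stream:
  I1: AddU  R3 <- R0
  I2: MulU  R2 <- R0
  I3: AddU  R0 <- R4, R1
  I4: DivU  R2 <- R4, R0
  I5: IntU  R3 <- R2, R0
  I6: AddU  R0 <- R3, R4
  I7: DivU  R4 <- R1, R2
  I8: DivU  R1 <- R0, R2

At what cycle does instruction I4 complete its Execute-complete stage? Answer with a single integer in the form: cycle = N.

cycle = 18

c1: I1→AddU
c2: I1 RO | I2→MulU
c3: I2 RO
c4: I1 EX
c5: I1 WR R3
c6: I2 EX | I3→AddU
c7: I2 WR R2 | I3 RO
c8: I4→DivU
c9: I3 EX | I5→IntU
c10: I3 WR R0
c11: I4 RO | I6→AddU
c18: I4 EX
c19: I4 WR R2
c20: I5 RO | I7→DivU
c21: I5 EX | I7 RO
c22: I5 WR R3
c23: I6 RO
c25: I6 EX
c26: I6 WR R0
c28: I7 EX
c29: I7 WR R4
c30: I8→DivU
c31: I8 RO
c38: I8 EX
c39: I8 WR R1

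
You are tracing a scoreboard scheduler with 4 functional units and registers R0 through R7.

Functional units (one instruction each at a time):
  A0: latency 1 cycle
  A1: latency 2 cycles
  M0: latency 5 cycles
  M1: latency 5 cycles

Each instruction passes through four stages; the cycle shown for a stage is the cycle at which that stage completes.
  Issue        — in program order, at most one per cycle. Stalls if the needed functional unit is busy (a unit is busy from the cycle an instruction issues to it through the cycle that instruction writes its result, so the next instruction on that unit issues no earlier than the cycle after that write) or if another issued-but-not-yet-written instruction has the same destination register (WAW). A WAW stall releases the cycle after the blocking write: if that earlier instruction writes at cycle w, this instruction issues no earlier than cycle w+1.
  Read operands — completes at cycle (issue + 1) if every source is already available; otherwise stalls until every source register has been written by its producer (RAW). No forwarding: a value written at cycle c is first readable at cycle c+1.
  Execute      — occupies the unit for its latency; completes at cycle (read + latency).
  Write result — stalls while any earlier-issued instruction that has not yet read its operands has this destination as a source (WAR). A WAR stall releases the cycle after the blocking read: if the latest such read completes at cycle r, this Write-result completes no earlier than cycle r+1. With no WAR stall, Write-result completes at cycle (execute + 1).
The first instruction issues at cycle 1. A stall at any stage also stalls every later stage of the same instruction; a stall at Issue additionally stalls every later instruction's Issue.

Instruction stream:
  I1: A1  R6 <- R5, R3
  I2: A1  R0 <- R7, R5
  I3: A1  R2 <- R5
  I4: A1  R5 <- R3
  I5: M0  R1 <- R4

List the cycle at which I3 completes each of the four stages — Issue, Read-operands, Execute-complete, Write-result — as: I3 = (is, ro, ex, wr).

[1] I1 issues→A1
[2] I1 reads
[4] I1 exec-done
[5] I1 writes R6
[6] I2 issues→A1
[7] I2 reads
[9] I2 exec-done
[10] I2 writes R0
[11] I3 issues→A1
[12] I3 reads
[14] I3 exec-done
[15] I3 writes R2
[16] I4 issues→A1
[17] I4 reads | I5 issues→M0
[18] I5 reads
[19] I4 exec-done
[20] I4 writes R5
[23] I5 exec-done
[24] I5 writes R1

I3 = (11, 12, 14, 15)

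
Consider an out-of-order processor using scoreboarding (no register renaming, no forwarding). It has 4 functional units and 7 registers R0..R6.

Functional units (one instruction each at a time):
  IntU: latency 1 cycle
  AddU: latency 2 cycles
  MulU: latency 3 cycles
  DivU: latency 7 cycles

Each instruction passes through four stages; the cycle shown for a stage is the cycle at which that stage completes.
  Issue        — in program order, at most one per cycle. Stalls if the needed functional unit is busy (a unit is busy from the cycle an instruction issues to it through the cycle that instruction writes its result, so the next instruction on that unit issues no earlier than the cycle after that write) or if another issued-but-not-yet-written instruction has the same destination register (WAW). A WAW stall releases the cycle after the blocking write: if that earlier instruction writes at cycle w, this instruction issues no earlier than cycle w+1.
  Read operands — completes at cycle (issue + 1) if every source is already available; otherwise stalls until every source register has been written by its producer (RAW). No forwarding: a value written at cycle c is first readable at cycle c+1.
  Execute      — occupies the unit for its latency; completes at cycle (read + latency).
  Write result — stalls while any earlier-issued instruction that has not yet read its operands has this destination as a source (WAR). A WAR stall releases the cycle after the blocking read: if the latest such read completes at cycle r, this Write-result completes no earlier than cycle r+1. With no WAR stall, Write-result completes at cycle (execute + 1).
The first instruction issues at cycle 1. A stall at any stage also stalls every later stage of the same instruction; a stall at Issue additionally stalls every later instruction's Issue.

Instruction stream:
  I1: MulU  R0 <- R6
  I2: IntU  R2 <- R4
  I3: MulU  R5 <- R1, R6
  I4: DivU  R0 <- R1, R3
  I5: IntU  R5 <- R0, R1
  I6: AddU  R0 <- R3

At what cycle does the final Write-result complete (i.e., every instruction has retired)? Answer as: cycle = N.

I1  is:1  ro:2  ex:5  wr:6
I2  is:2  ro:3  ex:4  wr:5
I3  is:7  ro:8  ex:11  wr:12  — struct: MulU busy until I1 writes@6
I4  is:8  ro:9  ex:16  wr:17
I5  is:13  ro:18  ex:19  wr:20  — WAW R5: wait I3 write@12, RAW R0: wait I4 write@17
I6  is:18  ro:19  ex:21  wr:22  — WAW R0: wait I4 write@17

cycle = 22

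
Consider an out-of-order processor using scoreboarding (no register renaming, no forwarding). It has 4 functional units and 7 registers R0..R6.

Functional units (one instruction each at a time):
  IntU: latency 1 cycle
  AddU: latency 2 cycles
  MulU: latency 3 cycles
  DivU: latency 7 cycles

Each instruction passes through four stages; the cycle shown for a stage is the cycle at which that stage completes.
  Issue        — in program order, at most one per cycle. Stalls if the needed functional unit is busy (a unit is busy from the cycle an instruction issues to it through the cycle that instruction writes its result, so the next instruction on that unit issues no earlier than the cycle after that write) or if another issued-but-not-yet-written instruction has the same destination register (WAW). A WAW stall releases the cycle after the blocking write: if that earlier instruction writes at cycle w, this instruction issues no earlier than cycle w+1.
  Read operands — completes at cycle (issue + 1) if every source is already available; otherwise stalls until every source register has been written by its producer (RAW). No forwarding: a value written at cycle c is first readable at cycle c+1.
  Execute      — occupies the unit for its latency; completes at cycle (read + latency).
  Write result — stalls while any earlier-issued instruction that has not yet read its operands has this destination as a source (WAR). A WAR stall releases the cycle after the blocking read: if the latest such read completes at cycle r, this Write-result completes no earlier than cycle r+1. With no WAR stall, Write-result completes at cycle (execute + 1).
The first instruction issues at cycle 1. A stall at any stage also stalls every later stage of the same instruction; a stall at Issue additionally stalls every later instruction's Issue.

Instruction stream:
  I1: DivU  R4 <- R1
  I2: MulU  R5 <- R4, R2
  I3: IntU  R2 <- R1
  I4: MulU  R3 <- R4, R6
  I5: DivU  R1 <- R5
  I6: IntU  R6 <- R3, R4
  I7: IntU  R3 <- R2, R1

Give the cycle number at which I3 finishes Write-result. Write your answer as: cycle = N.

cycle = 12

[1] I1 issues→DivU
[2] I1 reads, I2 issues→MulU
[3] I3 issues→IntU
[4] I3 reads
[5] I3 exec-done
[9] I1 exec-done
[10] I1 writes R4
[11] I2 reads
[12] I3 writes R2
[14] I2 exec-done
[15] I2 writes R5
[16] I4 issues→MulU
[17] I4 reads, I5 issues→DivU
[18] I5 reads, I6 issues→IntU
[20] I4 exec-done
[21] I4 writes R3
[22] I6 reads
[23] I6 exec-done
[24] I6 writes R6
[25] I5 exec-done, I7 issues→IntU
[26] I5 writes R1
[27] I7 reads
[28] I7 exec-done
[29] I7 writes R3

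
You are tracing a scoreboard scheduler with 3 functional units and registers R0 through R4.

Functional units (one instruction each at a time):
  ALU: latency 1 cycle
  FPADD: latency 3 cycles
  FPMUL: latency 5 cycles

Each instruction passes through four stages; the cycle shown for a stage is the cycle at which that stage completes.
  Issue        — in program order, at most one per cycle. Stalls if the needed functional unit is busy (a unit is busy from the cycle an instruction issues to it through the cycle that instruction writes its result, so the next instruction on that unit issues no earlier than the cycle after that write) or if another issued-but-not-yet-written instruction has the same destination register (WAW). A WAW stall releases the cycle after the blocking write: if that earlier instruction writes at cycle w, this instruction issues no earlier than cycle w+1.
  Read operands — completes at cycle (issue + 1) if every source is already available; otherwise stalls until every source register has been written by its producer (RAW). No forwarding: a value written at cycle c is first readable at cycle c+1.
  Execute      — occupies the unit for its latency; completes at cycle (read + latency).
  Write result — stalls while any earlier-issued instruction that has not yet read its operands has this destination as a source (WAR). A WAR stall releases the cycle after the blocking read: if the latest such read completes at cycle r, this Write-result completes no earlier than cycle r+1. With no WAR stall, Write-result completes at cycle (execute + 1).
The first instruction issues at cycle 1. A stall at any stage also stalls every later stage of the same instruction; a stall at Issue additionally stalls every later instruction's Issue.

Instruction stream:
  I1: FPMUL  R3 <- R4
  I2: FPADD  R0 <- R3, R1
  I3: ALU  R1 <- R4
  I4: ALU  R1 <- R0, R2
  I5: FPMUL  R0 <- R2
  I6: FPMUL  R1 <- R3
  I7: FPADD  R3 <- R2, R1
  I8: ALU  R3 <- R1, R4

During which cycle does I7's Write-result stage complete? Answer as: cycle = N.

cycle = 34

I1: IS=1 RO=2 EX=7 WR=8
I2: IS=2 RO=9 EX=12 WR=13  [RAW R3: wait I1 write@8]
I3: IS=3 RO=4 EX=5 WR=10  [WAR R1: wait I2 read@9]
I4: IS=11 RO=14 EX=15 WR=16  [struct: ALU busy until I3 writes@10; RAW R0: wait I2 write@13]
I5: IS=14 RO=15 EX=20 WR=21  [WAW R0: wait I2 write@13]
I6: IS=22 RO=23 EX=28 WR=29  [struct: FPMUL busy until I5 writes@21]
I7: IS=23 RO=30 EX=33 WR=34  [RAW R1: wait I6 write@29]
I8: IS=35 RO=36 EX=37 WR=38  [WAW R3: wait I7 write@34]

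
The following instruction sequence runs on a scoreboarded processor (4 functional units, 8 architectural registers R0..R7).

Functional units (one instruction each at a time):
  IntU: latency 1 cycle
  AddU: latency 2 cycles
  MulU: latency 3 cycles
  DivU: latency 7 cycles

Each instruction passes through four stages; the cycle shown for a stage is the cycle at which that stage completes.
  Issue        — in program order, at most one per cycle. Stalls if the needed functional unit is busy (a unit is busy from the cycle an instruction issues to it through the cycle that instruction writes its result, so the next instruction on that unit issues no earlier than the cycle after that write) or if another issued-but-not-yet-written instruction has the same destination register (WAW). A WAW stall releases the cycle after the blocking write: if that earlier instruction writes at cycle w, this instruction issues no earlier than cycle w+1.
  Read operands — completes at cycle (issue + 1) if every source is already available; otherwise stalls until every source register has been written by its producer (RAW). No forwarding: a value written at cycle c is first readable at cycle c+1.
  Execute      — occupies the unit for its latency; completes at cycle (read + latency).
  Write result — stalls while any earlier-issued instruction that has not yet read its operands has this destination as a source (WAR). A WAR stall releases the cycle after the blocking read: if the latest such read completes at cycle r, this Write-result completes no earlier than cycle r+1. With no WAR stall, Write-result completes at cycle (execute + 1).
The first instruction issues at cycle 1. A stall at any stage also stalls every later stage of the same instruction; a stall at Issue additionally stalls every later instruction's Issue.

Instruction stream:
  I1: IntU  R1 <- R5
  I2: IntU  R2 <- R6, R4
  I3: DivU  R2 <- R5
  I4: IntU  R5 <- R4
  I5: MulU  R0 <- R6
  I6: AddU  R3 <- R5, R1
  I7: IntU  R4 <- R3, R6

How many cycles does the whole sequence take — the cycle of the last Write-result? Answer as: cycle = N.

cycle = 20

I1  is:1  ro:2  ex:3  wr:4
I2  is:5  ro:6  ex:7  wr:8  — struct: IntU busy until I1 writes@4
I3  is:9  ro:10  ex:17  wr:18  — WAW R2: wait I2 write@8
I4  is:10  ro:11  ex:12  wr:13
I5  is:11  ro:12  ex:15  wr:16
I6  is:12  ro:14  ex:16  wr:17  — RAW R5: wait I4 write@13
I7  is:14  ro:18  ex:19  wr:20  — struct: IntU busy until I4 writes@13, RAW R3: wait I6 write@17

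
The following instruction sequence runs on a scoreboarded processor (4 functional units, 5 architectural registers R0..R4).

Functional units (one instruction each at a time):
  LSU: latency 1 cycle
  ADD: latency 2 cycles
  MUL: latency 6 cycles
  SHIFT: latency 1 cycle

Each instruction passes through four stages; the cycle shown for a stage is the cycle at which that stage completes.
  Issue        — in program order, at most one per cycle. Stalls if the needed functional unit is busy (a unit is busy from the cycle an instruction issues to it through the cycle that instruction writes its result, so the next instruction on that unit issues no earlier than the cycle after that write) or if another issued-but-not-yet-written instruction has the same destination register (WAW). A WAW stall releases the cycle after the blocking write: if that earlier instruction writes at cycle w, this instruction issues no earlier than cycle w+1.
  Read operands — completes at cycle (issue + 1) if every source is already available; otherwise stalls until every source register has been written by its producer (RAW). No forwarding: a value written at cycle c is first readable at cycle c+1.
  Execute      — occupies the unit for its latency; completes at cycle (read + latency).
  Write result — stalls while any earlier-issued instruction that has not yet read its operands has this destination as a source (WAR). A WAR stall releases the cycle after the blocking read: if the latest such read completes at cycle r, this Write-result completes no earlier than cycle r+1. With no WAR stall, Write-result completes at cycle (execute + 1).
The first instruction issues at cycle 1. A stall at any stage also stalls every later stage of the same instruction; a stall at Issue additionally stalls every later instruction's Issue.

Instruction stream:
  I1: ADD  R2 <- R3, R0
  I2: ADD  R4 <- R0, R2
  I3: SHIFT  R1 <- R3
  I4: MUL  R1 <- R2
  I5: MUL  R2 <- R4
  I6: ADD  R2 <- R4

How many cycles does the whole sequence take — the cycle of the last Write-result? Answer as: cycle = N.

  I1 | 1 | 2 | 4 | 5
  I2 | 6 | 7 | 9 | 10   struct: ADD busy until I1 writes@5
  I3 | 7 | 8 | 9 | 10
  I4 | 11 | 12 | 18 | 19   WAW R1: wait I3 write@10
  I5 | 20 | 21 | 27 | 28   struct: MUL busy until I4 writes@19
  I6 | 29 | 30 | 32 | 33   WAW R2: wait I5 write@28

cycle = 33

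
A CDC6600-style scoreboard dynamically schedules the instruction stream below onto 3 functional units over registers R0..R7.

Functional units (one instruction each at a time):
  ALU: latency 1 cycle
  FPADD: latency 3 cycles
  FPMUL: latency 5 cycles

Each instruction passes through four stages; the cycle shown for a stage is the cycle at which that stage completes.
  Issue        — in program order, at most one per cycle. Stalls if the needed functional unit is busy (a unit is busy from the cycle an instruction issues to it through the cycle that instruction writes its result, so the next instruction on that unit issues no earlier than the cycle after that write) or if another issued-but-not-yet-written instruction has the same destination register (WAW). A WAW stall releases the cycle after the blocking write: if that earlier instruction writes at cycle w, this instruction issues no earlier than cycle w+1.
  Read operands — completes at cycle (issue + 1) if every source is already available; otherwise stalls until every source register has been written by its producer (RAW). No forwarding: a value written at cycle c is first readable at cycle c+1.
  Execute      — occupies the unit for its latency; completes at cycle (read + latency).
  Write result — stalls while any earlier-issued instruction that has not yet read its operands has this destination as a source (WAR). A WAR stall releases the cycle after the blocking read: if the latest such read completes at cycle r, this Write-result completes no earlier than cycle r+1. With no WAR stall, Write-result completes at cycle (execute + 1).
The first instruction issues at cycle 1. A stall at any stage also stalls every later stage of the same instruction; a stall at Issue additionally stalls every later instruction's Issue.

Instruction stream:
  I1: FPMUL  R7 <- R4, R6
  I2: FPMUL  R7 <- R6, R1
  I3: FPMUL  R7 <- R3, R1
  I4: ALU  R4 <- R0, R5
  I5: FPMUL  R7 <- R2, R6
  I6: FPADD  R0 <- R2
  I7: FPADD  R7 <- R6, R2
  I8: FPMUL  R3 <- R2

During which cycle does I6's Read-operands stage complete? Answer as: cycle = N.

  I1 | 1 | 2 | 7 | 8
  I2 | 9 | 10 | 15 | 16   struct: FPMUL busy until I1 writes@8
  I3 | 17 | 18 | 23 | 24   struct: FPMUL busy until I2 writes@16
  I4 | 18 | 19 | 20 | 21
  I5 | 25 | 26 | 31 | 32   struct: FPMUL busy until I3 writes@24
  I6 | 26 | 27 | 30 | 31
  I7 | 33 | 34 | 37 | 38   WAW R7: wait I5 write@32
  I8 | 34 | 35 | 40 | 41

cycle = 27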